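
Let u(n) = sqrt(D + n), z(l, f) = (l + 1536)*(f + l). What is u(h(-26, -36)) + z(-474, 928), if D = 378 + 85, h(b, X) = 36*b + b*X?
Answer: 482148 + sqrt(463) ≈ 4.8217e+5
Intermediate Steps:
z(l, f) = (1536 + l)*(f + l)
h(b, X) = 36*b + X*b
D = 463
u(n) = sqrt(463 + n)
u(h(-26, -36)) + z(-474, 928) = sqrt(463 - 26*(36 - 36)) + ((-474)**2 + 1536*928 + 1536*(-474) + 928*(-474)) = sqrt(463 - 26*0) + (224676 + 1425408 - 728064 - 439872) = sqrt(463 + 0) + 482148 = sqrt(463) + 482148 = 482148 + sqrt(463)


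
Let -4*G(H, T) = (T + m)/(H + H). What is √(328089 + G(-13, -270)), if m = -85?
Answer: √887143426/52 ≈ 572.79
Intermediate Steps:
G(H, T) = -(-85 + T)/(8*H) (G(H, T) = -(T - 85)/(4*(H + H)) = -(-85 + T)/(4*(2*H)) = -(-85 + T)*1/(2*H)/4 = -(-85 + T)/(8*H))
√(328089 + G(-13, -270)) = √(328089 + (⅛)*(85 - 1*(-270))/(-13)) = √(328089 + (⅛)*(-1/13)*(85 + 270)) = √(328089 + (⅛)*(-1/13)*355) = √(328089 - 355/104) = √(34120901/104) = √887143426/52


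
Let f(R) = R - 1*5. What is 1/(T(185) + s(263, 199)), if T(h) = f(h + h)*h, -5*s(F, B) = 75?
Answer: 1/67510 ≈ 1.4813e-5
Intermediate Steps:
s(F, B) = -15 (s(F, B) = -⅕*75 = -15)
f(R) = -5 + R (f(R) = R - 5 = -5 + R)
T(h) = h*(-5 + 2*h) (T(h) = (-5 + (h + h))*h = (-5 + 2*h)*h = h*(-5 + 2*h))
1/(T(185) + s(263, 199)) = 1/(185*(-5 + 2*185) - 15) = 1/(185*(-5 + 370) - 15) = 1/(185*365 - 15) = 1/(67525 - 15) = 1/67510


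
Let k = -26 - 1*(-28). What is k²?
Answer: 4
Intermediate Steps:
k = 2 (k = -26 + 28 = 2)
k² = 2² = 4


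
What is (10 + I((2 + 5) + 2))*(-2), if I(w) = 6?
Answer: -32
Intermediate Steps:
(10 + I((2 + 5) + 2))*(-2) = (10 + 6)*(-2) = 16*(-2) = -32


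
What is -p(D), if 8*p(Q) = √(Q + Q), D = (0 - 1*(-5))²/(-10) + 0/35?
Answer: -I*√5/8 ≈ -0.27951*I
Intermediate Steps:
D = -5/2 (D = (0 + 5)²*(-⅒) + 0*(1/35) = 5²*(-⅒) + 0 = 25*(-⅒) + 0 = -5/2 + 0 = -5/2 ≈ -2.5000)
p(Q) = √2*√Q/8 (p(Q) = √(Q + Q)/8 = √(2*Q)/8 = (√2*√Q)/8 = √2*√Q/8)
-p(D) = -√2*√(-5/2)/8 = -√2*I*√10/2/8 = -I*√5/8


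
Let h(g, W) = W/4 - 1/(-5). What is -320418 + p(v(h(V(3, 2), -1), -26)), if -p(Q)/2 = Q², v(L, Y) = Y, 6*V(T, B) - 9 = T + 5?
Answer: -321770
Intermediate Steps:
V(T, B) = 7/3 + T/6 (V(T, B) = 3/2 + (T + 5)/6 = 3/2 + (5 + T)/6 = 3/2 + (⅚ + T/6) = 7/3 + T/6)
h(g, W) = ⅕ + W/4 (h(g, W) = W*(¼) - 1*(-⅕) = W/4 + ⅕ = ⅕ + W/4)
p(Q) = -2*Q²
-320418 + p(v(h(V(3, 2), -1), -26)) = -320418 - 2*(-26)² = -320418 - 2*676 = -320418 - 1352 = -321770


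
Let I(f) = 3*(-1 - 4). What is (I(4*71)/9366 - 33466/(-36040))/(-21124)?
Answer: -26075163/594201643280 ≈ -4.3883e-5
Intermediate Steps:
I(f) = -15 (I(f) = 3*(-5) = -15)
(I(4*71)/9366 - 33466/(-36040))/(-21124) = (-15/9366 - 33466/(-36040))/(-21124) = (-15*1/9366 - 33466*(-1/36040))*(-1/21124) = (-5/3122 + 16733/18020)*(-1/21124) = (26075163/28129220)*(-1/21124) = -26075163/594201643280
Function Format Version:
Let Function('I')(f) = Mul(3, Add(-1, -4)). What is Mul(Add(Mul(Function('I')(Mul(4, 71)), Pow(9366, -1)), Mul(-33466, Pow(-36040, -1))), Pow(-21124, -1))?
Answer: Rational(-26075163, 594201643280) ≈ -4.3883e-5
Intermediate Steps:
Function('I')(f) = -15 (Function('I')(f) = Mul(3, -5) = -15)
Mul(Add(Mul(Function('I')(Mul(4, 71)), Pow(9366, -1)), Mul(-33466, Pow(-36040, -1))), Pow(-21124, -1)) = Mul(Add(Mul(-15, Pow(9366, -1)), Mul(-33466, Pow(-36040, -1))), Pow(-21124, -1)) = Mul(Add(Mul(-15, Rational(1, 9366)), Mul(-33466, Rational(-1, 36040))), Rational(-1, 21124)) = Mul(Add(Rational(-5, 3122), Rational(16733, 18020)), Rational(-1, 21124)) = Mul(Rational(26075163, 28129220), Rational(-1, 21124)) = Rational(-26075163, 594201643280)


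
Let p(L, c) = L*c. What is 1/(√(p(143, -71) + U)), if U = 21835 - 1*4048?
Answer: √7634/7634 ≈ 0.011445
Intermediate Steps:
U = 17787 (U = 21835 - 4048 = 17787)
1/(√(p(143, -71) + U)) = 1/(√(143*(-71) + 17787)) = 1/(√(-10153 + 17787)) = 1/(√7634) = √7634/7634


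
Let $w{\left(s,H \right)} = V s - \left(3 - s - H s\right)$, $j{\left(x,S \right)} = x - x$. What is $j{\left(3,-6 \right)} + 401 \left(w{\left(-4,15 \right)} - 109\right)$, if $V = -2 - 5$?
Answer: $-59348$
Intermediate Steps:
$V = -7$
$j{\left(x,S \right)} = 0$
$w{\left(s,H \right)} = -3 - 6 s + H s$ ($w{\left(s,H \right)} = - 7 s - \left(3 - s - H s\right) = - 7 s + \left(-3 + s + H s\right) = -3 - 6 s + H s$)
$j{\left(3,-6 \right)} + 401 \left(w{\left(-4,15 \right)} - 109\right) = 0 + 401 \left(\left(-3 - -24 + 15 \left(-4\right)\right) - 109\right) = 0 + 401 \left(\left(-3 + 24 - 60\right) - 109\right) = 0 + 401 \left(-39 - 109\right) = 0 + 401 \left(-148\right) = 0 - 59348 = -59348$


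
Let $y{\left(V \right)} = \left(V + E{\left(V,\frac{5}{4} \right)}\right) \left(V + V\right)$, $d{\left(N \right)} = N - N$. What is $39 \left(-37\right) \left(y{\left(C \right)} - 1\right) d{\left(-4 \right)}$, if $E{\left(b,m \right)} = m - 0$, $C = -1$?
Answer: $0$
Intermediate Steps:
$d{\left(N \right)} = 0$
$E{\left(b,m \right)} = m$ ($E{\left(b,m \right)} = m + 0 = m$)
$y{\left(V \right)} = 2 V \left(\frac{5}{4} + V\right)$ ($y{\left(V \right)} = \left(V + \frac{5}{4}\right) \left(V + V\right) = \left(V + 5 \cdot \frac{1}{4}\right) 2 V = \left(V + \frac{5}{4}\right) 2 V = \left(\frac{5}{4} + V\right) 2 V = 2 V \left(\frac{5}{4} + V\right)$)
$39 \left(-37\right) \left(y{\left(C \right)} - 1\right) d{\left(-4 \right)} = 39 \left(-37\right) \left(\frac{1}{2} \left(-1\right) \left(5 + 4 \left(-1\right)\right) - 1\right) 0 = - 1443 \left(\frac{1}{2} \left(-1\right) \left(5 - 4\right) - 1\right) 0 = - 1443 \left(\frac{1}{2} \left(-1\right) 1 - 1\right) 0 = - 1443 \left(- \frac{1}{2} - 1\right) 0 = - 1443 \left(\left(- \frac{3}{2}\right) 0\right) = \left(-1443\right) 0 = 0$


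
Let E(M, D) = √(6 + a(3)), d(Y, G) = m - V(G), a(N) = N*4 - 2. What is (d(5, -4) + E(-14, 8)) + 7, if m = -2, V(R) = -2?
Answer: 11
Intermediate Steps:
a(N) = -2 + 4*N (a(N) = 4*N - 2 = -2 + 4*N)
d(Y, G) = 0 (d(Y, G) = -2 - 1*(-2) = -2 + 2 = 0)
E(M, D) = 4 (E(M, D) = √(6 + (-2 + 4*3)) = √(6 + (-2 + 12)) = √(6 + 10) = √16 = 4)
(d(5, -4) + E(-14, 8)) + 7 = (0 + 4) + 7 = 4 + 7 = 11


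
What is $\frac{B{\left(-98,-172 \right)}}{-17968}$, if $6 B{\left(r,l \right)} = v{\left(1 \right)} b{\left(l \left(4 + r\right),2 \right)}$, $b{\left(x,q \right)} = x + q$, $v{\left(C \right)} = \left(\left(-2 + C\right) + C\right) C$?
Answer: $0$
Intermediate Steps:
$v{\left(C \right)} = C \left(-2 + 2 C\right)$ ($v{\left(C \right)} = \left(-2 + 2 C\right) C = C \left(-2 + 2 C\right)$)
$b{\left(x,q \right)} = q + x$
$B{\left(r,l \right)} = 0$ ($B{\left(r,l \right)} = \frac{2 \cdot 1 \left(-1 + 1\right) \left(2 + l \left(4 + r\right)\right)}{6} = \frac{2 \cdot 1 \cdot 0 \left(2 + l \left(4 + r\right)\right)}{6} = \frac{0 \left(2 + l \left(4 + r\right)\right)}{6} = \frac{1}{6} \cdot 0 = 0$)
$\frac{B{\left(-98,-172 \right)}}{-17968} = \frac{0}{-17968} = 0 \left(- \frac{1}{17968}\right) = 0$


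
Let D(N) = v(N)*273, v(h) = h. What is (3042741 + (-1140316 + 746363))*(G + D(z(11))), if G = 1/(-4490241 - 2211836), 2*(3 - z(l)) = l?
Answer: -12116000125700158/6702077 ≈ -1.8078e+9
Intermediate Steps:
z(l) = 3 - l/2
G = -1/6702077 (G = 1/(-6702077) = -1/6702077 ≈ -1.4921e-7)
D(N) = 273*N (D(N) = N*273 = 273*N)
(3042741 + (-1140316 + 746363))*(G + D(z(11))) = (3042741 + (-1140316 + 746363))*(-1/6702077 + 273*(3 - ½*11)) = (3042741 - 393953)*(-1/6702077 + 273*(3 - 11/2)) = 2648788*(-1/6702077 + 273*(-5/2)) = 2648788*(-1/6702077 - 1365/2) = 2648788*(-9148335107/13404154) = -12116000125700158/6702077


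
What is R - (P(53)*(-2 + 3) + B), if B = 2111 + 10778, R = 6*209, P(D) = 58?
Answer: -11693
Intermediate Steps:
R = 1254
B = 12889
R - (P(53)*(-2 + 3) + B) = 1254 - (58*(-2 + 3) + 12889) = 1254 - (58*1 + 12889) = 1254 - (58 + 12889) = 1254 - 1*12947 = 1254 - 12947 = -11693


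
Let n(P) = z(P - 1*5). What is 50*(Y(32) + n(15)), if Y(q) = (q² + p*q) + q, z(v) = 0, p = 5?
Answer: 60800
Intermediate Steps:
Y(q) = q² + 6*q (Y(q) = (q² + 5*q) + q = q² + 6*q)
n(P) = 0
50*(Y(32) + n(15)) = 50*(32*(6 + 32) + 0) = 50*(32*38 + 0) = 50*(1216 + 0) = 50*1216 = 60800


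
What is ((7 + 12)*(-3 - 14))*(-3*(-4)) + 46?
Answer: -3830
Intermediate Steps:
((7 + 12)*(-3 - 14))*(-3*(-4)) + 46 = (19*(-17))*12 + 46 = -323*12 + 46 = -3876 + 46 = -3830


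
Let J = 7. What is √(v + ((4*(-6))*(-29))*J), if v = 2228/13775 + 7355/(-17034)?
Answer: √10729011219380160018/46928670 ≈ 69.798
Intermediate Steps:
v = -63363373/234643350 (v = 2228*(1/13775) + 7355*(-1/17034) = 2228/13775 - 7355/17034 = -63363373/234643350 ≈ -0.27004)
√(v + ((4*(-6))*(-29))*J) = √(-63363373/234643350 + ((4*(-6))*(-29))*7) = √(-63363373/234643350 - 24*(-29)*7) = √(-63363373/234643350 + 696*7) = √(-63363373/234643350 + 4872) = √(1143119037827/234643350) = √10729011219380160018/46928670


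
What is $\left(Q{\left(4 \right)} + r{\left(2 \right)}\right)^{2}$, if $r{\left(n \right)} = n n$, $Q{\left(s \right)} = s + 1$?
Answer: $81$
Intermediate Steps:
$Q{\left(s \right)} = 1 + s$
$r{\left(n \right)} = n^{2}$
$\left(Q{\left(4 \right)} + r{\left(2 \right)}\right)^{2} = \left(\left(1 + 4\right) + 2^{2}\right)^{2} = \left(5 + 4\right)^{2} = 9^{2} = 81$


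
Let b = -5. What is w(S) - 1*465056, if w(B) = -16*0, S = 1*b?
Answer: -465056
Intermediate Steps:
S = -5 (S = 1*(-5) = -5)
w(B) = 0
w(S) - 1*465056 = 0 - 1*465056 = 0 - 465056 = -465056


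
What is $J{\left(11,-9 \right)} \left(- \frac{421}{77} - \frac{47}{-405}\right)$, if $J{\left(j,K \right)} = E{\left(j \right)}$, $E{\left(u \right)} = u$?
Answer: $- \frac{166886}{2835} \approx -58.866$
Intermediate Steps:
$J{\left(j,K \right)} = j$
$J{\left(11,-9 \right)} \left(- \frac{421}{77} - \frac{47}{-405}\right) = 11 \left(- \frac{421}{77} - \frac{47}{-405}\right) = 11 \left(\left(-421\right) \frac{1}{77} - - \frac{47}{405}\right) = 11 \left(- \frac{421}{77} + \frac{47}{405}\right) = 11 \left(- \frac{166886}{31185}\right) = - \frac{166886}{2835}$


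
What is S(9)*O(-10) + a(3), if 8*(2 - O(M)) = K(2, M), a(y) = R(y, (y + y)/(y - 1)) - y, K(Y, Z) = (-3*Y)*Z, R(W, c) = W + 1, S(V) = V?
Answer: -97/2 ≈ -48.500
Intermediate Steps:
R(W, c) = 1 + W
K(Y, Z) = -3*Y*Z
a(y) = 1 (a(y) = (1 + y) - y = 1)
O(M) = 2 + 3*M/4 (O(M) = 2 - (-3)*2*M/8 = 2 - (-3)*M/4 = 2 + 3*M/4)
S(9)*O(-10) + a(3) = 9*(2 + (¾)*(-10)) + 1 = 9*(2 - 15/2) + 1 = 9*(-11/2) + 1 = -99/2 + 1 = -97/2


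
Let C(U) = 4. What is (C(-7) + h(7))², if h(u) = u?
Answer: 121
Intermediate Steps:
(C(-7) + h(7))² = (4 + 7)² = 11² = 121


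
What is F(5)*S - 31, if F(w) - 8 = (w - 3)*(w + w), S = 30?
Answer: 809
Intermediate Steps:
F(w) = 8 + 2*w*(-3 + w) (F(w) = 8 + (w - 3)*(w + w) = 8 + (-3 + w)*(2*w) = 8 + 2*w*(-3 + w))
F(5)*S - 31 = (8 - 6*5 + 2*5²)*30 - 31 = (8 - 30 + 2*25)*30 - 31 = (8 - 30 + 50)*30 - 31 = 28*30 - 31 = 840 - 31 = 809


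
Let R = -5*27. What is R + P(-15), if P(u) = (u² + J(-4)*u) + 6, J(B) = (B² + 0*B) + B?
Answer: -84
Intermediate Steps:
R = -135
J(B) = B + B² (J(B) = (B² + 0) + B = B² + B = B + B²)
P(u) = 6 + u² + 12*u (P(u) = (u² + (-4*(1 - 4))*u) + 6 = (u² + (-4*(-3))*u) + 6 = (u² + 12*u) + 6 = 6 + u² + 12*u)
R + P(-15) = -135 + (6 + (-15)² + 12*(-15)) = -135 + (6 + 225 - 180) = -135 + 51 = -84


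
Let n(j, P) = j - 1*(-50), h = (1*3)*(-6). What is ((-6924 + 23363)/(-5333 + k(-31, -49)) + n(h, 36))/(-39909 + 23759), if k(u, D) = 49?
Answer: -152649/85336600 ≈ -0.0017888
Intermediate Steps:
h = -18 (h = 3*(-6) = -18)
n(j, P) = 50 + j (n(j, P) = j + 50 = 50 + j)
((-6924 + 23363)/(-5333 + k(-31, -49)) + n(h, 36))/(-39909 + 23759) = ((-6924 + 23363)/(-5333 + 49) + (50 - 18))/(-39909 + 23759) = (16439/(-5284) + 32)/(-16150) = (16439*(-1/5284) + 32)*(-1/16150) = (-16439/5284 + 32)*(-1/16150) = (152649/5284)*(-1/16150) = -152649/85336600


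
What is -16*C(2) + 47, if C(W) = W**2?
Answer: -17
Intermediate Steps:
-16*C(2) + 47 = -16*2**2 + 47 = -16*4 + 47 = -64 + 47 = -17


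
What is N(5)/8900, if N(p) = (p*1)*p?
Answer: 1/356 ≈ 0.0028090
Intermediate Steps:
N(p) = p² (N(p) = p*p = p²)
N(5)/8900 = 5²/8900 = (1/8900)*25 = 1/356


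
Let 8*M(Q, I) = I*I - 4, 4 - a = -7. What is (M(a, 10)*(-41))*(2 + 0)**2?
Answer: -1968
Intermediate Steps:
a = 11 (a = 4 - 1*(-7) = 4 + 7 = 11)
M(Q, I) = -1/2 + I**2/8 (M(Q, I) = (I*I - 4)/8 = (I**2 - 4)/8 = (-4 + I**2)/8 = -1/2 + I**2/8)
(M(a, 10)*(-41))*(2 + 0)**2 = ((-1/2 + (1/8)*10**2)*(-41))*(2 + 0)**2 = ((-1/2 + (1/8)*100)*(-41))*2**2 = ((-1/2 + 25/2)*(-41))*4 = (12*(-41))*4 = -492*4 = -1968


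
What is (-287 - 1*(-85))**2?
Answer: 40804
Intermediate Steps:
(-287 - 1*(-85))**2 = (-287 + 85)**2 = (-202)**2 = 40804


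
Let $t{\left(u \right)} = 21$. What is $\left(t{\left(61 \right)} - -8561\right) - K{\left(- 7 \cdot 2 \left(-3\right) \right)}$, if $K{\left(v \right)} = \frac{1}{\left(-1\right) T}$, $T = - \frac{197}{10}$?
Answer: $\frac{1690644}{197} \approx 8582.0$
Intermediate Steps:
$T = - \frac{197}{10}$ ($T = \left(-197\right) \frac{1}{10} = - \frac{197}{10} \approx -19.7$)
$K{\left(v \right)} = \frac{10}{197}$ ($K{\left(v \right)} = \frac{1}{\left(-1\right) \left(- \frac{197}{10}\right)} = \frac{1}{\frac{197}{10}} = \frac{10}{197}$)
$\left(t{\left(61 \right)} - -8561\right) - K{\left(- 7 \cdot 2 \left(-3\right) \right)} = \left(21 - -8561\right) - \frac{10}{197} = \left(21 + 8561\right) - \frac{10}{197} = 8582 - \frac{10}{197} = \frac{1690644}{197}$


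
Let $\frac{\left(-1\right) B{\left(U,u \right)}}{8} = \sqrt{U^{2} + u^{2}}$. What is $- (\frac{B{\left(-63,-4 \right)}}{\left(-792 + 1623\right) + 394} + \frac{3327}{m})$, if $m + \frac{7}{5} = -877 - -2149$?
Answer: $- \frac{16635}{6353} + \frac{8 \sqrt{3985}}{1225} \approx -2.2062$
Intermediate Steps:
$B{\left(U,u \right)} = - 8 \sqrt{U^{2} + u^{2}}$
$m = \frac{6353}{5}$ ($m = - \frac{7}{5} - -1272 = - \frac{7}{5} + \left(-877 + 2149\right) = - \frac{7}{5} + 1272 = \frac{6353}{5} \approx 1270.6$)
$- (\frac{B{\left(-63,-4 \right)}}{\left(-792 + 1623\right) + 394} + \frac{3327}{m}) = - (\frac{\left(-8\right) \sqrt{\left(-63\right)^{2} + \left(-4\right)^{2}}}{\left(-792 + 1623\right) + 394} + \frac{3327}{\frac{6353}{5}}) = - (\frac{\left(-8\right) \sqrt{3969 + 16}}{831 + 394} + 3327 \cdot \frac{5}{6353}) = - (\frac{\left(-8\right) \sqrt{3985}}{1225} + \frac{16635}{6353}) = - (- 8 \sqrt{3985} \cdot \frac{1}{1225} + \frac{16635}{6353}) = - (- \frac{8 \sqrt{3985}}{1225} + \frac{16635}{6353}) = - (\frac{16635}{6353} - \frac{8 \sqrt{3985}}{1225}) = - \frac{16635}{6353} + \frac{8 \sqrt{3985}}{1225}$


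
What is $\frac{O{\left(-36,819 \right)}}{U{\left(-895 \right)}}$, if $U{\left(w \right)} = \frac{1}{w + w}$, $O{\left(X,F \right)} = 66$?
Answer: $-118140$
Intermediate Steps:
$U{\left(w \right)} = \frac{1}{2 w}$
$\frac{O{\left(-36,819 \right)}}{U{\left(-895 \right)}} = \frac{66}{\frac{1}{2} \frac{1}{-895}} = \frac{66}{\frac{1}{2} \left(- \frac{1}{895}\right)} = \frac{66}{- \frac{1}{1790}} = 66 \left(-1790\right) = -118140$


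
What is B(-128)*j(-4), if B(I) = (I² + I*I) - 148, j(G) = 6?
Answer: 195720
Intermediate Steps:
B(I) = -148 + 2*I² (B(I) = (I² + I²) - 148 = 2*I² - 148 = -148 + 2*I²)
B(-128)*j(-4) = (-148 + 2*(-128)²)*6 = (-148 + 2*16384)*6 = (-148 + 32768)*6 = 32620*6 = 195720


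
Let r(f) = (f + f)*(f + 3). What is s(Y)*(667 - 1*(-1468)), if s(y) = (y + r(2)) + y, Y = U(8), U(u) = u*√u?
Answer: 42700 + 68320*√2 ≈ 1.3932e+5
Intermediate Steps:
r(f) = 2*f*(3 + f) (r(f) = (2*f)*(3 + f) = 2*f*(3 + f))
U(u) = u^(3/2)
Y = 16*√2 (Y = 8^(3/2) = 16*√2 ≈ 22.627)
s(y) = 20 + 2*y (s(y) = (y + 2*2*(3 + 2)) + y = (y + 2*2*5) + y = (y + 20) + y = (20 + y) + y = 20 + 2*y)
s(Y)*(667 - 1*(-1468)) = (20 + 2*(16*√2))*(667 - 1*(-1468)) = (20 + 32*√2)*(667 + 1468) = (20 + 32*√2)*2135 = 42700 + 68320*√2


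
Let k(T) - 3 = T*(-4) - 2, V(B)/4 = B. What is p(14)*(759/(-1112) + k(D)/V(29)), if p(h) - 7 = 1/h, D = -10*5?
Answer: 3352833/451472 ≈ 7.4264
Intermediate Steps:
D = -50
V(B) = 4*B
k(T) = 1 - 4*T (k(T) = 3 + (T*(-4) - 2) = 3 + (-4*T - 2) = 3 + (-2 - 4*T) = 1 - 4*T)
p(h) = 7 + 1/h
p(14)*(759/(-1112) + k(D)/V(29)) = (7 + 1/14)*(759/(-1112) + (1 - 4*(-50))/((4*29))) = (7 + 1/14)*(759*(-1/1112) + (1 + 200)/116) = 99*(-759/1112 + 201*(1/116))/14 = 99*(-759/1112 + 201/116)/14 = (99/14)*(33867/32248) = 3352833/451472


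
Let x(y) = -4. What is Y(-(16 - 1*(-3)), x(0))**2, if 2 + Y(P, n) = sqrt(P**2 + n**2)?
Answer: (2 - sqrt(377))**2 ≈ 303.33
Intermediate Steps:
Y(P, n) = -2 + sqrt(P**2 + n**2)
Y(-(16 - 1*(-3)), x(0))**2 = (-2 + sqrt((-(16 - 1*(-3)))**2 + (-4)**2))**2 = (-2 + sqrt((-(16 + 3))**2 + 16))**2 = (-2 + sqrt((-1*19)**2 + 16))**2 = (-2 + sqrt((-19)**2 + 16))**2 = (-2 + sqrt(361 + 16))**2 = (-2 + sqrt(377))**2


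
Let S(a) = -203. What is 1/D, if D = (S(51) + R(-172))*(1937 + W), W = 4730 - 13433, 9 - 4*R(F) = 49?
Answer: 1/1441158 ≈ 6.9389e-7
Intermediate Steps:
R(F) = -10 (R(F) = 9/4 - ¼*49 = 9/4 - 49/4 = -10)
W = -8703
D = 1441158 (D = (-203 - 10)*(1937 - 8703) = -213*(-6766) = 1441158)
1/D = 1/1441158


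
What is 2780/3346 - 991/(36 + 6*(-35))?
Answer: 1899803/291102 ≈ 6.5262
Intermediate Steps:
2780/3346 - 991/(36 + 6*(-35)) = 2780*(1/3346) - 991/(36 - 210) = 1390/1673 - 991/(-174) = 1390/1673 - 991*(-1/174) = 1390/1673 + 991/174 = 1899803/291102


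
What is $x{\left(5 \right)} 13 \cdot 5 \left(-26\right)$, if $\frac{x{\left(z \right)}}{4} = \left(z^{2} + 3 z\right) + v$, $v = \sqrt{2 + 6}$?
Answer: $-270400 - 13520 \sqrt{2} \approx -2.8952 \cdot 10^{5}$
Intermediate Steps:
$v = 2 \sqrt{2}$ ($v = \sqrt{8} = 2 \sqrt{2} \approx 2.8284$)
$x{\left(z \right)} = 4 z^{2} + 8 \sqrt{2} + 12 z$ ($x{\left(z \right)} = 4 \left(\left(z^{2} + 3 z\right) + 2 \sqrt{2}\right) = 4 \left(z^{2} + 2 \sqrt{2} + 3 z\right) = 4 z^{2} + 8 \sqrt{2} + 12 z$)
$x{\left(5 \right)} 13 \cdot 5 \left(-26\right) = \left(4 \cdot 5^{2} + 8 \sqrt{2} + 12 \cdot 5\right) 13 \cdot 5 \left(-26\right) = \left(4 \cdot 25 + 8 \sqrt{2} + 60\right) 65 \left(-26\right) = \left(100 + 8 \sqrt{2} + 60\right) 65 \left(-26\right) = \left(160 + 8 \sqrt{2}\right) 65 \left(-26\right) = \left(10400 + 520 \sqrt{2}\right) \left(-26\right) = -270400 - 13520 \sqrt{2}$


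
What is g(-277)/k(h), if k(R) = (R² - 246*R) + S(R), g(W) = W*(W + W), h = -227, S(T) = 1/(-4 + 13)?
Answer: 690561/483170 ≈ 1.4292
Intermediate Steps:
S(T) = ⅑ (S(T) = 1/9 = ⅑)
g(W) = 2*W² (g(W) = W*(2*W) = 2*W²)
k(R) = ⅑ + R² - 246*R (k(R) = (R² - 246*R) + ⅑ = ⅑ + R² - 246*R)
g(-277)/k(h) = (2*(-277)²)/(⅑ + (-227)² - 246*(-227)) = (2*76729)/(⅑ + 51529 + 55842) = 153458/(966340/9) = 153458*(9/966340) = 690561/483170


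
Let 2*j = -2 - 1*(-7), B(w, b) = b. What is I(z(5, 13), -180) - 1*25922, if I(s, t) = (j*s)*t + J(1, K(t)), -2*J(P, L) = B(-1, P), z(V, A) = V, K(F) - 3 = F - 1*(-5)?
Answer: -56345/2 ≈ -28173.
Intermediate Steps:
K(F) = 8 + F (K(F) = 3 + (F - 1*(-5)) = 3 + (F + 5) = 3 + (5 + F) = 8 + F)
J(P, L) = -P/2
j = 5/2 (j = (-2 - 1*(-7))/2 = (-2 + 7)/2 = (1/2)*5 = 5/2 ≈ 2.5000)
I(s, t) = -1/2 + 5*s*t/2 (I(s, t) = (5*s/2)*t - 1/2*1 = 5*s*t/2 - 1/2 = -1/2 + 5*s*t/2)
I(z(5, 13), -180) - 1*25922 = (-1/2 + (5/2)*5*(-180)) - 1*25922 = (-1/2 - 2250) - 25922 = -4501/2 - 25922 = -56345/2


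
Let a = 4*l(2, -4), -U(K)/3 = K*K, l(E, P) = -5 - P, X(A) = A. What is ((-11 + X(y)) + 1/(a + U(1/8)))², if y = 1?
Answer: 7043716/67081 ≈ 105.00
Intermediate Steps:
U(K) = -3*K² (U(K) = -3*K*K = -3*K²)
a = -4 (a = 4*(-5 - 1*(-4)) = 4*(-5 + 4) = 4*(-1) = -4)
((-11 + X(y)) + 1/(a + U(1/8)))² = ((-11 + 1) + 1/(-4 - 3*(1/8)²))² = (-10 + 1/(-4 - 3*(1*(⅛))²))² = (-10 + 1/(-4 - 3*(⅛)²))² = (-10 + 1/(-4 - 3*1/64))² = (-10 + 1/(-4 - 3/64))² = (-10 + 1/(-259/64))² = (-10 - 64/259)² = (-2654/259)² = 7043716/67081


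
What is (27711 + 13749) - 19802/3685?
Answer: 152760298/3685 ≈ 41455.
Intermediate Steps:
(27711 + 13749) - 19802/3685 = 41460 - 19802*1/3685 = 41460 - 19802/3685 = 152760298/3685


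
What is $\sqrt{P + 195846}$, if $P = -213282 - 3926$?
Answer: $i \sqrt{21362} \approx 146.16 i$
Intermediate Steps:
$P = -217208$ ($P = -213282 - 3926 = -217208$)
$\sqrt{P + 195846} = \sqrt{-217208 + 195846} = \sqrt{-21362} = i \sqrt{21362}$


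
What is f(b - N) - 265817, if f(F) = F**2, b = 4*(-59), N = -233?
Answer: -265808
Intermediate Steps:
b = -236
f(b - N) - 265817 = (-236 - 1*(-233))**2 - 265817 = (-236 + 233)**2 - 265817 = (-3)**2 - 265817 = 9 - 265817 = -265808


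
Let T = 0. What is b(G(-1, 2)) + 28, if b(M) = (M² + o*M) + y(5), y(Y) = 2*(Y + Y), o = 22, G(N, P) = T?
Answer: 48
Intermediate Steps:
G(N, P) = 0
y(Y) = 4*Y (y(Y) = 2*(2*Y) = 4*Y)
b(M) = 20 + M² + 22*M (b(M) = (M² + 22*M) + 4*5 = (M² + 22*M) + 20 = 20 + M² + 22*M)
b(G(-1, 2)) + 28 = (20 + 0² + 22*0) + 28 = (20 + 0 + 0) + 28 = 20 + 28 = 48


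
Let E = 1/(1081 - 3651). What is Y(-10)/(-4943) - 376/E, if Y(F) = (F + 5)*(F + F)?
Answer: 4776519660/4943 ≈ 9.6632e+5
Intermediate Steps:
E = -1/2570 (E = 1/(-2570) = -1/2570 ≈ -0.00038911)
Y(F) = 2*F*(5 + F) (Y(F) = (5 + F)*(2*F) = 2*F*(5 + F))
Y(-10)/(-4943) - 376/E = (2*(-10)*(5 - 10))/(-4943) - 376/(-1/2570) = (2*(-10)*(-5))*(-1/4943) - 376*(-2570) = 100*(-1/4943) + 966320 = -100/4943 + 966320 = 4776519660/4943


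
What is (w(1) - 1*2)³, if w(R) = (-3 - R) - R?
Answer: -343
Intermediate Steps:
w(R) = -3 - 2*R
(w(1) - 1*2)³ = ((-3 - 2*1) - 1*2)³ = ((-3 - 2) - 2)³ = (-5 - 2)³ = (-7)³ = -343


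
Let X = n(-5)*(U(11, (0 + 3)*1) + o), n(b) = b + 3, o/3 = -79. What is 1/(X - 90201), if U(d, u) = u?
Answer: -1/89733 ≈ -1.1144e-5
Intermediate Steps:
o = -237 (o = 3*(-79) = -237)
n(b) = 3 + b
X = 468 (X = (3 - 5)*((0 + 3)*1 - 237) = -2*(3*1 - 237) = -2*(3 - 237) = -2*(-234) = 468)
1/(X - 90201) = 1/(468 - 90201) = 1/(-89733) = -1/89733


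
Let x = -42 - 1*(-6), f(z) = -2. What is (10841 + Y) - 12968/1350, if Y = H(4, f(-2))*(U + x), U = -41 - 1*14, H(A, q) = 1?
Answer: 7249766/675 ≈ 10740.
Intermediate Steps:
U = -55 (U = -41 - 14 = -55)
x = -36 (x = -42 + 6 = -36)
Y = -91 (Y = 1*(-55 - 36) = 1*(-91) = -91)
(10841 + Y) - 12968/1350 = (10841 - 91) - 12968/1350 = 10750 - 12968*1/1350 = 10750 - 6484/675 = 7249766/675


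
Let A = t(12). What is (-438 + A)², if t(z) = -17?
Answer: 207025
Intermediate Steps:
A = -17
(-438 + A)² = (-438 - 17)² = (-455)² = 207025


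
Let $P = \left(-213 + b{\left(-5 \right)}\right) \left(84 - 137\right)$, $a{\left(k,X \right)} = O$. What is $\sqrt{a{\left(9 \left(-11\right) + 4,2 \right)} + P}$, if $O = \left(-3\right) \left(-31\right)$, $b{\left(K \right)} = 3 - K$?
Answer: $\sqrt{10958} \approx 104.68$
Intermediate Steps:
$O = 93$
$a{\left(k,X \right)} = 93$
$P = 10865$ ($P = \left(-213 + \left(3 - -5\right)\right) \left(84 - 137\right) = \left(-213 + \left(3 + 5\right)\right) \left(-53\right) = \left(-213 + 8\right) \left(-53\right) = \left(-205\right) \left(-53\right) = 10865$)
$\sqrt{a{\left(9 \left(-11\right) + 4,2 \right)} + P} = \sqrt{93 + 10865} = \sqrt{10958}$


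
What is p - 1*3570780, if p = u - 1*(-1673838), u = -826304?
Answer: -2723246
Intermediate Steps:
p = 847534 (p = -826304 - 1*(-1673838) = -826304 + 1673838 = 847534)
p - 1*3570780 = 847534 - 1*3570780 = 847534 - 3570780 = -2723246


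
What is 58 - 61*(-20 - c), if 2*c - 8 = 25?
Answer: 4569/2 ≈ 2284.5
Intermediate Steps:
c = 33/2 (c = 4 + (1/2)*25 = 4 + 25/2 = 33/2 ≈ 16.500)
58 - 61*(-20 - c) = 58 - 61*(-20 - 1*33/2) = 58 - 61*(-20 - 33/2) = 58 - 61*(-73/2) = 58 + 4453/2 = 4569/2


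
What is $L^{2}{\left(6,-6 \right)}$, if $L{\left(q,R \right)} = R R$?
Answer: $1296$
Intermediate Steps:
$L{\left(q,R \right)} = R^{2}$
$L^{2}{\left(6,-6 \right)} = \left(\left(-6\right)^{2}\right)^{2} = 36^{2} = 1296$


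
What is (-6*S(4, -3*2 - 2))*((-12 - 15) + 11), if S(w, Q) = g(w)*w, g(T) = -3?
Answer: -1152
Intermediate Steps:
S(w, Q) = -3*w
(-6*S(4, -3*2 - 2))*((-12 - 15) + 11) = (-(-18)*4)*((-12 - 15) + 11) = (-6*(-12))*(-27 + 11) = 72*(-16) = -1152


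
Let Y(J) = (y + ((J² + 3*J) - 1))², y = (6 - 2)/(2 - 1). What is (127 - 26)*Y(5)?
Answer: 186749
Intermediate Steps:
y = 4 (y = 4/1 = 4*1 = 4)
Y(J) = (3 + J² + 3*J)² (Y(J) = (4 + ((J² + 3*J) - 1))² = (4 + (-1 + J² + 3*J))² = (3 + J² + 3*J)²)
(127 - 26)*Y(5) = (127 - 26)*(3 + 5² + 3*5)² = 101*(3 + 25 + 15)² = 101*43² = 101*1849 = 186749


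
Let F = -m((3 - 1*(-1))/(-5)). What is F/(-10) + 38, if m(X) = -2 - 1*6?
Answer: 186/5 ≈ 37.200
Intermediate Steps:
m(X) = -8 (m(X) = -2 - 6 = -8)
F = 8 (F = -1*(-8) = 8)
F/(-10) + 38 = 8/(-10) + 38 = 8*(-1/10) + 38 = -4/5 + 38 = 186/5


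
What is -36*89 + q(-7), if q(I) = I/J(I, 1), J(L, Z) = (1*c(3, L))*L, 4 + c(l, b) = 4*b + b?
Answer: -124957/39 ≈ -3204.0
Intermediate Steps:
c(l, b) = -4 + 5*b (c(l, b) = -4 + (4*b + b) = -4 + 5*b)
J(L, Z) = L*(-4 + 5*L) (J(L, Z) = (1*(-4 + 5*L))*L = (-4 + 5*L)*L = L*(-4 + 5*L))
q(I) = 1/(-4 + 5*I) (q(I) = I/((I*(-4 + 5*I))) = I*(1/(I*(-4 + 5*I))) = 1/(-4 + 5*I))
-36*89 + q(-7) = -36*89 + 1/(-4 + 5*(-7)) = -3204 + 1/(-4 - 35) = -3204 + 1/(-39) = -3204 - 1/39 = -124957/39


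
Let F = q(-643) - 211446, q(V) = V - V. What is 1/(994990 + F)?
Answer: 1/783544 ≈ 1.2763e-6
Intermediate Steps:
q(V) = 0
F = -211446 (F = 0 - 211446 = -211446)
1/(994990 + F) = 1/(994990 - 211446) = 1/783544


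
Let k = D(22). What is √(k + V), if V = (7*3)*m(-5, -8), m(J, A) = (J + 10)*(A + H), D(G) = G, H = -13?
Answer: I*√2183 ≈ 46.723*I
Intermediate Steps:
m(J, A) = (-13 + A)*(10 + J) (m(J, A) = (J + 10)*(A - 13) = (10 + J)*(-13 + A) = (-13 + A)*(10 + J))
k = 22
V = -2205 (V = (7*3)*(-130 - 13*(-5) + 10*(-8) - 8*(-5)) = 21*(-130 + 65 - 80 + 40) = 21*(-105) = -2205)
√(k + V) = √(22 - 2205) = √(-2183) = I*√2183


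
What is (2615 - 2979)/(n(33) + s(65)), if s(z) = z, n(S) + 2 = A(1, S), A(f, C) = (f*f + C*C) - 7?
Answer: -182/573 ≈ -0.31763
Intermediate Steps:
A(f, C) = -7 + C² + f² (A(f, C) = (f² + C²) - 7 = (C² + f²) - 7 = -7 + C² + f²)
n(S) = -8 + S² (n(S) = -2 + (-7 + S² + 1²) = -2 + (-7 + S² + 1) = -2 + (-6 + S²) = -8 + S²)
(2615 - 2979)/(n(33) + s(65)) = (2615 - 2979)/((-8 + 33²) + 65) = -364/((-8 + 1089) + 65) = -364/(1081 + 65) = -364/1146 = -364*1/1146 = -182/573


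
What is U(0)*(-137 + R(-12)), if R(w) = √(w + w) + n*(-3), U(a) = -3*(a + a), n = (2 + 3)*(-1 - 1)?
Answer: 0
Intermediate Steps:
n = -10 (n = 5*(-2) = -10)
U(a) = -6*a
R(w) = 30 + √2*√w (R(w) = √(w + w) - 10*(-3) = √(2*w) + 30 = √2*√w + 30 = 30 + √2*√w)
U(0)*(-137 + R(-12)) = (-6*0)*(-137 + (30 + √2*√(-12))) = 0*(-137 + (30 + √2*(2*I*√3))) = 0*(-137 + (30 + 2*I*√6)) = 0*(-107 + 2*I*√6) = 0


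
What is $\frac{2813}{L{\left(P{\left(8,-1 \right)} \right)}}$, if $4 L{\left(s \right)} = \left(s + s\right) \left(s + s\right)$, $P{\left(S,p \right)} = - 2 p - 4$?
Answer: $\frac{2813}{4} \approx 703.25$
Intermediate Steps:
$P{\left(S,p \right)} = -4 - 2 p$
$L{\left(s \right)} = s^{2}$ ($L{\left(s \right)} = \frac{\left(s + s\right) \left(s + s\right)}{4} = \frac{2 s 2 s}{4} = \frac{4 s^{2}}{4} = s^{2}$)
$\frac{2813}{L{\left(P{\left(8,-1 \right)} \right)}} = \frac{2813}{\left(-4 - -2\right)^{2}} = \frac{2813}{\left(-4 + 2\right)^{2}} = \frac{2813}{\left(-2\right)^{2}} = \frac{2813}{4}$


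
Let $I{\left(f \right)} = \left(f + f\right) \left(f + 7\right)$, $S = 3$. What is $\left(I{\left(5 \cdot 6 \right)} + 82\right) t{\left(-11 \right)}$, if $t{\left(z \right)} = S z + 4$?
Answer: $-66758$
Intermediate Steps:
$t{\left(z \right)} = 4 + 3 z$ ($t{\left(z \right)} = 3 z + 4 = 4 + 3 z$)
$I{\left(f \right)} = 2 f \left(7 + f\right)$
$\left(I{\left(5 \cdot 6 \right)} + 82\right) t{\left(-11 \right)} = \left(2 \cdot 5 \cdot 6 \left(7 + 5 \cdot 6\right) + 82\right) \left(4 + 3 \left(-11\right)\right) = \left(2 \cdot 30 \left(7 + 30\right) + 82\right) \left(4 - 33\right) = \left(2 \cdot 30 \cdot 37 + 82\right) \left(-29\right) = \left(2220 + 82\right) \left(-29\right) = 2302 \left(-29\right) = -66758$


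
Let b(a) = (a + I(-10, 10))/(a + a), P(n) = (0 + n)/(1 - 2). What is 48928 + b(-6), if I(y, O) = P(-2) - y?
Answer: 97855/2 ≈ 48928.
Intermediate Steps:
P(n) = -n (P(n) = n/(-1) = n*(-1) = -n)
I(y, O) = 2 - y (I(y, O) = -1*(-2) - y = 2 - y)
b(a) = (12 + a)/(2*a) (b(a) = (a + (2 - 1*(-10)))/(a + a) = (a + (2 + 10))/((2*a)) = (a + 12)*(1/(2*a)) = (12 + a)*(1/(2*a)) = (12 + a)/(2*a))
48928 + b(-6) = 48928 + (1/2)*(12 - 6)/(-6) = 48928 + (1/2)*(-1/6)*6 = 48928 - 1/2 = 97855/2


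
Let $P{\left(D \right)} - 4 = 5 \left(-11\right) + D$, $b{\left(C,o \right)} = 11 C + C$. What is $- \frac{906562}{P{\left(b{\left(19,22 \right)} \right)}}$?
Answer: $- \frac{906562}{177} \approx -5121.8$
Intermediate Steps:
$b{\left(C,o \right)} = 12 C$
$P{\left(D \right)} = -51 + D$ ($P{\left(D \right)} = 4 + \left(5 \left(-11\right) + D\right) = 4 + \left(-55 + D\right) = -51 + D$)
$- \frac{906562}{P{\left(b{\left(19,22 \right)} \right)}} = - \frac{906562}{-51 + 12 \cdot 19} = - \frac{906562}{-51 + 228} = - \frac{906562}{177}$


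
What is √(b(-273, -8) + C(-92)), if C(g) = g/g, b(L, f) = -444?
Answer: I*√443 ≈ 21.048*I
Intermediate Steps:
C(g) = 1
√(b(-273, -8) + C(-92)) = √(-444 + 1) = √(-443) = I*√443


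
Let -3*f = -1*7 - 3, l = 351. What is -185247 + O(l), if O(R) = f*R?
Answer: -184077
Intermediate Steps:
f = 10/3 (f = -(-1*7 - 3)/3 = -(-7 - 3)/3 = -⅓*(-10) = 10/3 ≈ 3.3333)
O(R) = 10*R/3
-185247 + O(l) = -185247 + (10/3)*351 = -185247 + 1170 = -184077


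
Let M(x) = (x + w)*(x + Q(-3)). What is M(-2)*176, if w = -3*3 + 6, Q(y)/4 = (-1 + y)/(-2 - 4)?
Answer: -1760/3 ≈ -586.67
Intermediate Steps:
Q(y) = 2/3 - 2*y/3 (Q(y) = 4*((-1 + y)/(-2 - 4)) = 4*((-1 + y)/(-6)) = 4*((-1 + y)*(-1/6)) = 4*(1/6 - y/6) = 2/3 - 2*y/3)
w = -3 (w = -9 + 6 = -3)
M(x) = (-3 + x)*(8/3 + x) (M(x) = (x - 3)*(x + (2/3 - 2/3*(-3))) = (-3 + x)*(x + (2/3 + 2)) = (-3 + x)*(x + 8/3) = (-3 + x)*(8/3 + x))
M(-2)*176 = (-8 + (-2)**2 - 1/3*(-2))*176 = (-8 + 4 + 2/3)*176 = -10/3*176 = -1760/3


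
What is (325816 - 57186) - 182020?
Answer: 86610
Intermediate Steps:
(325816 - 57186) - 182020 = 268630 - 182020 = 86610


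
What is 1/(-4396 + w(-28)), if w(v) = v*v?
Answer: -1/3612 ≈ -0.00027685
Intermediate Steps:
w(v) = v**2
1/(-4396 + w(-28)) = 1/(-4396 + (-28)**2) = 1/(-4396 + 784) = 1/(-3612) = -1/3612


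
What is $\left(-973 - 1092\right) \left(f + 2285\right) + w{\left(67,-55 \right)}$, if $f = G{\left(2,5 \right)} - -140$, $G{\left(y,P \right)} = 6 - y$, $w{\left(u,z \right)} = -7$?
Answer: $-5015892$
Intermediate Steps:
$f = 144$ ($f = \left(6 - 2\right) - -140 = \left(6 - 2\right) + 140 = 4 + 140 = 144$)
$\left(-973 - 1092\right) \left(f + 2285\right) + w{\left(67,-55 \right)} = \left(-973 - 1092\right) \left(144 + 2285\right) - 7 = \left(-2065\right) 2429 - 7 = -5015885 - 7 = -5015892$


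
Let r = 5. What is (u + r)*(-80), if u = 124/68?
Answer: -9280/17 ≈ -545.88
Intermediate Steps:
u = 31/17 (u = 124*(1/68) = 31/17 ≈ 1.8235)
(u + r)*(-80) = (31/17 + 5)*(-80) = (116/17)*(-80) = -9280/17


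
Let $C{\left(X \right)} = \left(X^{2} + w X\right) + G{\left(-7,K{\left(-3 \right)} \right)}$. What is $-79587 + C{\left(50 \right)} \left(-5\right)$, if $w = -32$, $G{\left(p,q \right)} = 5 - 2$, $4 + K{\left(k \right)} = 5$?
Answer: $-84102$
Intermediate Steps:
$K{\left(k \right)} = 1$ ($K{\left(k \right)} = -4 + 5 = 1$)
$G{\left(p,q \right)} = 3$ ($G{\left(p,q \right)} = 5 - 2 = 3$)
$C{\left(X \right)} = 3 + X^{2} - 32 X$ ($C{\left(X \right)} = \left(X^{2} - 32 X\right) + 3 = 3 + X^{2} - 32 X$)
$-79587 + C{\left(50 \right)} \left(-5\right) = -79587 + \left(3 + 50^{2} - 1600\right) \left(-5\right) = -79587 + \left(3 + 2500 - 1600\right) \left(-5\right) = -79587 + 903 \left(-5\right) = -79587 - 4515 = -84102$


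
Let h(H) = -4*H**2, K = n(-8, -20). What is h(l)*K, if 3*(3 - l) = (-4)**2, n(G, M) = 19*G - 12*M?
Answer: -17248/9 ≈ -1916.4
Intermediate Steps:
n(G, M) = -12*M + 19*G
K = 88 (K = -12*(-20) + 19*(-8) = 240 - 152 = 88)
l = -7/3 (l = 3 - 1/3*(-4)**2 = 3 - 1/3*16 = 3 - 16/3 = -7/3 ≈ -2.3333)
h(l)*K = -4*(-7/3)**2*88 = -4*49/9*88 = -196/9*88 = -17248/9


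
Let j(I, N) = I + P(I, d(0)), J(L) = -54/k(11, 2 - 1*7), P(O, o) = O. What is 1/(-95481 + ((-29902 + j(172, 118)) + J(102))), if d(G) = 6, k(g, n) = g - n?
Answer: -8/1000339 ≈ -7.9973e-6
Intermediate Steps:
J(L) = -27/8 (J(L) = -54/(11 - (2 - 1*7)) = -54/(11 - (2 - 7)) = -54/(11 - 1*(-5)) = -54/(11 + 5) = -54/16 = -54*1/16 = -27/8)
j(I, N) = 2*I (j(I, N) = I + I = 2*I)
1/(-95481 + ((-29902 + j(172, 118)) + J(102))) = 1/(-95481 + ((-29902 + 2*172) - 27/8)) = 1/(-95481 + ((-29902 + 344) - 27/8)) = 1/(-95481 + (-29558 - 27/8)) = 1/(-95481 - 236491/8) = 1/(-1000339/8) = -8/1000339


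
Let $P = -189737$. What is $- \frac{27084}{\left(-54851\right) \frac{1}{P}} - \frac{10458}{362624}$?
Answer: $- \frac{931733084279175}{9945144512} \approx -93687.0$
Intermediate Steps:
$- \frac{27084}{\left(-54851\right) \frac{1}{P}} - \frac{10458}{362624} = - \frac{27084}{\left(-54851\right) \frac{1}{-189737}} - \frac{10458}{362624} = - \frac{27084}{\left(-54851\right) \left(- \frac{1}{189737}\right)} - \frac{5229}{181312} = - \frac{27084}{\frac{54851}{189737}} - \frac{5229}{181312} = \left(-27084\right) \frac{189737}{54851} - \frac{5229}{181312} = - \frac{5138836908}{54851} - \frac{5229}{181312} = - \frac{931733084279175}{9945144512}$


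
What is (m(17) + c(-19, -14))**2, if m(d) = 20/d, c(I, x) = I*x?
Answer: 20629764/289 ≈ 71383.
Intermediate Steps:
(m(17) + c(-19, -14))**2 = (20/17 - 19*(-14))**2 = (20*(1/17) + 266)**2 = (20/17 + 266)**2 = (4542/17)**2 = 20629764/289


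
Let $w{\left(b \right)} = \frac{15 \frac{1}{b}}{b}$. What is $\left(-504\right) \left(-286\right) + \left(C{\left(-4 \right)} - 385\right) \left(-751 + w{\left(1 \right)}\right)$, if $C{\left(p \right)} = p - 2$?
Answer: $431920$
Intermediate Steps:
$w{\left(b \right)} = \frac{15}{b^{2}}$
$C{\left(p \right)} = -2 + p$ ($C{\left(p \right)} = p - 2 = -2 + p$)
$\left(-504\right) \left(-286\right) + \left(C{\left(-4 \right)} - 385\right) \left(-751 + w{\left(1 \right)}\right) = \left(-504\right) \left(-286\right) + \left(\left(-2 - 4\right) - 385\right) \left(-751 + 15 \cdot 1^{-2}\right) = 144144 + \left(-6 - 385\right) \left(-751 + 15 \cdot 1\right) = 144144 - 391 \left(-751 + 15\right) = 144144 - -287776 = 144144 + 287776 = 431920$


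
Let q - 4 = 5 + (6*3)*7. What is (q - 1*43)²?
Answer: 8464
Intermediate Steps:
q = 135 (q = 4 + (5 + (6*3)*7) = 4 + (5 + 18*7) = 4 + (5 + 126) = 4 + 131 = 135)
(q - 1*43)² = (135 - 1*43)² = (135 - 43)² = 92² = 8464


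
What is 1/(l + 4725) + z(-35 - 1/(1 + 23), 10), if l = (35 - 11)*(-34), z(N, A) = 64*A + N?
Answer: 18918265/31272 ≈ 604.96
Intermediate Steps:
z(N, A) = N + 64*A
l = -816 (l = 24*(-34) = -816)
1/(l + 4725) + z(-35 - 1/(1 + 23), 10) = 1/(-816 + 4725) + ((-35 - 1/(1 + 23)) + 64*10) = 1/3909 + ((-35 - 1/24) + 640) = 1/3909 + (-841/24 + 640) = 1/3909 + 14519/24 = 18918265/31272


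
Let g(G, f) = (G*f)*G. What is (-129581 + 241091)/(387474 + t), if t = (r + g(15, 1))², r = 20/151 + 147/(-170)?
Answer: 73479391839000/288468073922809 ≈ 0.25472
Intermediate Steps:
g(G, f) = f*G²
r = -18797/25670 (r = 20*(1/151) + 147*(-1/170) = 20/151 - 147/170 = -18797/25670 ≈ -0.73226)
t = 33142507844209/658948900 (t = (-18797/25670 + 1*15²)² = (-18797/25670 + 1*225)² = (-18797/25670 + 225)² = (5756953/25670)² = 33142507844209/658948900 ≈ 50296.)
(-129581 + 241091)/(387474 + t) = (-129581 + 241091)/(387474 + 33142507844209/658948900) = 111510/(288468073922809/658948900) = 111510*(658948900/288468073922809) = 73479391839000/288468073922809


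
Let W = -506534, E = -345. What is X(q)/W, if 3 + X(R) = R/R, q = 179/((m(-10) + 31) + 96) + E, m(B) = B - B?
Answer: 1/253267 ≈ 3.9484e-6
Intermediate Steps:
m(B) = 0
q = -43636/127 (q = 179/((0 + 31) + 96) - 345 = 179/(31 + 96) - 345 = 179/127 - 345 = -43636/127 ≈ -343.59)
X(R) = -2 (X(R) = -3 + R/R = -3 + 1 = -2)
X(q)/W = -2/(-506534) = -2*(-1/506534) = 1/253267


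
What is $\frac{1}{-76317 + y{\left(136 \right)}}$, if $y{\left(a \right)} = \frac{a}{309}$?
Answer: $- \frac{309}{23581817} \approx -1.3103 \cdot 10^{-5}$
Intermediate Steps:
$y{\left(a \right)} = \frac{a}{309}$ ($y{\left(a \right)} = a \frac{1}{309} = \frac{a}{309}$)
$\frac{1}{-76317 + y{\left(136 \right)}} = \frac{1}{-76317 + \frac{1}{309} \cdot 136} = \frac{1}{-76317 + \frac{136}{309}} = \frac{1}{- \frac{23581817}{309}} = - \frac{309}{23581817}$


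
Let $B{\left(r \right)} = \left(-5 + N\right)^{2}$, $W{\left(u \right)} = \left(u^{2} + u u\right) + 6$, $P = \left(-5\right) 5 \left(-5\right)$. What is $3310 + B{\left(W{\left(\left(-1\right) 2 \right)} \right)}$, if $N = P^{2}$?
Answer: $243987710$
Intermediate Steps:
$P = 125$ ($P = \left(-25\right) \left(-5\right) = 125$)
$N = 15625$ ($N = 125^{2} = 15625$)
$W{\left(u \right)} = 6 + 2 u^{2}$ ($W{\left(u \right)} = \left(u^{2} + u^{2}\right) + 6 = 2 u^{2} + 6 = 6 + 2 u^{2}$)
$B{\left(r \right)} = 243984400$ ($B{\left(r \right)} = \left(-5 + 15625\right)^{2} = 15620^{2} = 243984400$)
$3310 + B{\left(W{\left(\left(-1\right) 2 \right)} \right)} = 3310 + 243984400 = 243987710$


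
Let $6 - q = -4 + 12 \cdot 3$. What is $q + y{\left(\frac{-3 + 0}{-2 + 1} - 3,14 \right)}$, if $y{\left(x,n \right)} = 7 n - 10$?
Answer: $62$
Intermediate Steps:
$y{\left(x,n \right)} = -10 + 7 n$
$q = -26$ ($q = 6 - \left(-4 + 12 \cdot 3\right) = 6 - \left(-4 + 36\right) = 6 - 32 = -26$)
$q + y{\left(\frac{-3 + 0}{-2 + 1} - 3,14 \right)} = -26 + \left(-10 + 7 \cdot 14\right) = -26 + \left(-10 + 98\right) = -26 + 88 = 62$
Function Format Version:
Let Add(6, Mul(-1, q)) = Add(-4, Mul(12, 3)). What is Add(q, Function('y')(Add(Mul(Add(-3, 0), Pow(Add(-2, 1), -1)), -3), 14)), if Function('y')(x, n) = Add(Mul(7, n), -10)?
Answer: 62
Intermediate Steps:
Function('y')(x, n) = Add(-10, Mul(7, n))
q = -26 (q = Add(6, Mul(-1, Add(-4, Mul(12, 3)))) = Add(6, Mul(-1, Add(-4, 36))) = Add(6, Mul(-1, 32)) = Add(6, -32) = -26)
Add(q, Function('y')(Add(Mul(Add(-3, 0), Pow(Add(-2, 1), -1)), -3), 14)) = Add(-26, Add(-10, Mul(7, 14))) = Add(-26, Add(-10, 98)) = Add(-26, 88) = 62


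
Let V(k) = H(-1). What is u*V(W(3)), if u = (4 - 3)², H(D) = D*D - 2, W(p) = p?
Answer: -1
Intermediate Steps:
H(D) = -2 + D² (H(D) = D² - 2 = -2 + D²)
V(k) = -1 (V(k) = -2 + (-1)² = -2 + 1 = -1)
u = 1 (u = 1² = 1)
u*V(W(3)) = 1*(-1) = -1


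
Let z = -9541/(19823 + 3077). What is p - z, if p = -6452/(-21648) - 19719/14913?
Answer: -15596838107/25669995450 ≈ -0.60759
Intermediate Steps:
p = -9184951/8967684 (p = -6452*(-1/21648) - 19719*1/14913 = 1613/5412 - 2191/1657 = -9184951/8967684 ≈ -1.0242)
z = -9541/22900 ≈ -0.41664
p - z = -9184951/8967684 - 1*(-9541/22900) = -9184951/8967684 + 9541/22900 = -15596838107/25669995450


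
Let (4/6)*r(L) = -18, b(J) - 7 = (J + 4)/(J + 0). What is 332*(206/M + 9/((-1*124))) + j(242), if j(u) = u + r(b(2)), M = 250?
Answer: 1799826/3875 ≈ 464.47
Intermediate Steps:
b(J) = 7 + (4 + J)/J (b(J) = 7 + (J + 4)/(J + 0) = 7 + (4 + J)/J)
r(L) = -27 (r(L) = (3/2)*(-18) = -27)
j(u) = -27 + u (j(u) = u - 27 = -27 + u)
332*(206/M + 9/((-1*124))) + j(242) = 332*(206/250 + 9/((-1*124))) + (-27 + 242) = 332*(206*(1/250) + 9/(-124)) + 215 = 332*(103/125 + 9*(-1/124)) + 215 = 332*(103/125 - 9/124) + 215 = 332*(11647/15500) + 215 = 966701/3875 + 215 = 1799826/3875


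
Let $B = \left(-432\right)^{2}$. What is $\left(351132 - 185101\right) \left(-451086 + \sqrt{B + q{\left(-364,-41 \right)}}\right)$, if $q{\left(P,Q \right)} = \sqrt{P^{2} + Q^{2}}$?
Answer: $-74894259666 + 166031 \sqrt{186624 + \sqrt{134177}} \approx -7.4822 \cdot 10^{10}$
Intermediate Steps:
$B = 186624$
$\left(351132 - 185101\right) \left(-451086 + \sqrt{B + q{\left(-364,-41 \right)}}\right) = \left(351132 - 185101\right) \left(-451086 + \sqrt{186624 + \sqrt{\left(-364\right)^{2} + \left(-41\right)^{2}}}\right) = 166031 \left(-451086 + \sqrt{186624 + \sqrt{132496 + 1681}}\right) = 166031 \left(-451086 + \sqrt{186624 + \sqrt{134177}}\right) = -74894259666 + 166031 \sqrt{186624 + \sqrt{134177}}$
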